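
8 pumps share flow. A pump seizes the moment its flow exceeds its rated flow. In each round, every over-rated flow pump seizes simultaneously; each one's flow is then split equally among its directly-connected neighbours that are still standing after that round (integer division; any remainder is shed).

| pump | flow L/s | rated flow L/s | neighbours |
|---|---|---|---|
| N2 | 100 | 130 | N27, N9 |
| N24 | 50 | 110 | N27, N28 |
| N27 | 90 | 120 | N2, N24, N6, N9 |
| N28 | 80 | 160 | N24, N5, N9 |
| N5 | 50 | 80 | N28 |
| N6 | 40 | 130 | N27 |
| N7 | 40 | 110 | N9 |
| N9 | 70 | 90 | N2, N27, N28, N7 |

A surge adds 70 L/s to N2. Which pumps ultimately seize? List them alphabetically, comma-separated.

Round 1 — N2 at 170 > 130. N2 seizes.
  N2 sheds 170 L/s to N27, N9: 85 each.
    N27: 90+85 = 175 > 120
    N9: 70+85 = 155 > 90
Round 2 — N27, N9 seize.
  N27 sheds 175 L/s to N24, N6: 87 each (1 lost).
    N24: 50+87 = 137 > 110
    N6: 40+87 = 127 ≤ 130
  N9 sheds 155 L/s to N28, N7: 77 each (1 lost).
    N28: 80+77 = 157 ≤ 160
    N7: 40+77 = 117 > 110
Round 3 — N24, N7 seize.
  N24 sheds 137 L/s to N28: 137 each.
    N28: 157+137 = 294 > 160
  N7 sheds 117 L/s: no online neighbours, lost.
Round 4 — N28 seizes.
  N28 sheds 294 L/s to N5: 294 each.
    N5: 50+294 = 344 > 80
Round 5 — N5 seizes.
  N5 sheds 344 L/s: no online neighbours, lost.
No further seizures.

N2, N24, N27, N28, N5, N7, N9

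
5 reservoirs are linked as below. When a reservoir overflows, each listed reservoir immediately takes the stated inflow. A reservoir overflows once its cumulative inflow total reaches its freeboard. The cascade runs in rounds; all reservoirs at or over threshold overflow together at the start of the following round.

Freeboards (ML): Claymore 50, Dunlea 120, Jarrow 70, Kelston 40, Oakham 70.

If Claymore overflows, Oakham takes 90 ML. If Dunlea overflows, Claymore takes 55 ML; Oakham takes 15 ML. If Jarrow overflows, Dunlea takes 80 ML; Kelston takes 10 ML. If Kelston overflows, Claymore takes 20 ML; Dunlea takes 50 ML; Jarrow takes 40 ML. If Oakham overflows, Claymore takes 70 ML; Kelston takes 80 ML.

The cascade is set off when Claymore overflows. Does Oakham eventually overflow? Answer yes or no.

yes

Round 1 — Claymore overflows (initial).
  Oakham: +90 → 90 ≥ 70
Round 2 — Oakham overflows.
  Kelston: +80 → 80 ≥ 40
Round 3 — Kelston overflows.
  Dunlea: +50 → 50 < 120
  Jarrow: +40 → 40 < 70
No further overflows.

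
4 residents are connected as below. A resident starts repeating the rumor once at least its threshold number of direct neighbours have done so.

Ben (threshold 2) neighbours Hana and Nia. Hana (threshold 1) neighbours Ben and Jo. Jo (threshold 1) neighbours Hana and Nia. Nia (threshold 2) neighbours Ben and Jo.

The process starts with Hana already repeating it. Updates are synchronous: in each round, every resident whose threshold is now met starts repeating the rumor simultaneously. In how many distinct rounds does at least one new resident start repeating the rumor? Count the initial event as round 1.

2

Round 1 — Hana starts repeating the rumor (initial).
Round 2 — checking thresholds:
  Ben: 1 of 2 neighbours < 2, holds.
  Jo: 1 of 2 neighbours ≥ 1, starts repeating the rumor.
Round 3 — no new spreads; cascade stops.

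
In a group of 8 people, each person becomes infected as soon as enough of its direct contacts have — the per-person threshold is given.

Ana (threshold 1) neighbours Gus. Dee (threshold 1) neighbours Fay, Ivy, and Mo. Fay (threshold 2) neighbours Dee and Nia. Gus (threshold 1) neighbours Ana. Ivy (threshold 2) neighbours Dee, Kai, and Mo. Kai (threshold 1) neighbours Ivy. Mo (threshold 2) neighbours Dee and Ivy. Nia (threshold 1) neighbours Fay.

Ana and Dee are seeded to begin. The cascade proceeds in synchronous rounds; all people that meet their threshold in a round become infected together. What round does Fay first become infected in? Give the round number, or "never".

Round 1 — Ana, Dee become infected (initial).
Round 2 — checking thresholds:
  Fay: 1 of 2 neighbours < 2, not yet.
  Gus: 1 of 1 neighbours ≥ 1, becomes infected.
  Ivy: 1 of 3 neighbours < 2, not yet.
  Mo: 1 of 2 neighbours < 2, not yet.
Round 3 — no new infections; cascade stops.

never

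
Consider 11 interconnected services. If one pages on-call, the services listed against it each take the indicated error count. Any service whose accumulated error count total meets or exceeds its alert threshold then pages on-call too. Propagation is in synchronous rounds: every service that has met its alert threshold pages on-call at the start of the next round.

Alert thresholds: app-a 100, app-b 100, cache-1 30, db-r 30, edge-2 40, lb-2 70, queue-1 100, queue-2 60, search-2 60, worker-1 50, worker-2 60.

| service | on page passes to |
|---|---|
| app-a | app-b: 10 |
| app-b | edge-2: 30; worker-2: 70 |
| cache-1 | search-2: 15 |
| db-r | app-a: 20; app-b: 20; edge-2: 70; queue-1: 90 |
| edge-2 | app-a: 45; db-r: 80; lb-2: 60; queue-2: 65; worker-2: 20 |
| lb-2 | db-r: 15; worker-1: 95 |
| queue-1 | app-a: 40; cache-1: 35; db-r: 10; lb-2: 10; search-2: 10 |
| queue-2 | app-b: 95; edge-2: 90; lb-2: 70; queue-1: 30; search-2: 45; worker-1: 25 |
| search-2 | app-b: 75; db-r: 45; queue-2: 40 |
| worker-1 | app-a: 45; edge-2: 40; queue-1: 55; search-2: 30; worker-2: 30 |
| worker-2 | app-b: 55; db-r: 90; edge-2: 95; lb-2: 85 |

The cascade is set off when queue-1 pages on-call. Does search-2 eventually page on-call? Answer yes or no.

no

Round 1 — queue-1 pages on-call (initial).
  app-a: +40 → 40 < 100
  cache-1: +35 → 35 ≥ 30
  db-r: +10 → 10 < 30
  lb-2: +10 → 10 < 70
  search-2: +10 → 10 < 60
Round 2 — cache-1 pages on-call.
  search-2: +15 → 25 < 60
No further pages.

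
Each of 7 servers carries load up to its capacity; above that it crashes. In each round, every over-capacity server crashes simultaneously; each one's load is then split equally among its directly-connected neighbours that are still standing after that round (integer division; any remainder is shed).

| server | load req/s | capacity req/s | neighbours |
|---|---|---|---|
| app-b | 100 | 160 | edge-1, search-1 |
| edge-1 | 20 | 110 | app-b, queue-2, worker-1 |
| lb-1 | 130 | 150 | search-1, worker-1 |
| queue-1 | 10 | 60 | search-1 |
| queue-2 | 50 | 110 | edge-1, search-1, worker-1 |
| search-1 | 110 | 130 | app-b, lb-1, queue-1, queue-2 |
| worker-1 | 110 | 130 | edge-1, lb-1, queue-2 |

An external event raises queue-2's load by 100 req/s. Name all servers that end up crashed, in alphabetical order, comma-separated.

Round 1 — queue-2 at 150 > 110. queue-2 crashes.
  queue-2 sheds 150 req/s to edge-1, search-1, worker-1: 50 each.
    edge-1: 20+50 = 70 ≤ 110
    search-1: 110+50 = 160 > 130
    worker-1: 110+50 = 160 > 130
Round 2 — search-1, worker-1 crash.
  search-1 sheds 160 req/s to app-b, lb-1, queue-1: 53 each (1 lost).
    app-b: 100+53 = 153 ≤ 160
    lb-1: 130+53 = 183 > 150
    queue-1: 10+53 = 63 > 60
  worker-1 sheds 160 req/s to edge-1, lb-1: 80 each.
    edge-1: 70+80 = 150 > 110
    lb-1: 183+80 = 263 > 150
Round 3 — edge-1, lb-1, queue-1 crash.
  edge-1 sheds 150 req/s to app-b: 150 each.
    app-b: 153+150 = 303 > 160
  lb-1 sheds 263 req/s: no online neighbours, lost.
  queue-1 sheds 63 req/s: no online neighbours, lost.
Round 4 — app-b crashes.
  app-b sheds 303 req/s: no online neighbours, lost.
No further crashes.

app-b, edge-1, lb-1, queue-1, queue-2, search-1, worker-1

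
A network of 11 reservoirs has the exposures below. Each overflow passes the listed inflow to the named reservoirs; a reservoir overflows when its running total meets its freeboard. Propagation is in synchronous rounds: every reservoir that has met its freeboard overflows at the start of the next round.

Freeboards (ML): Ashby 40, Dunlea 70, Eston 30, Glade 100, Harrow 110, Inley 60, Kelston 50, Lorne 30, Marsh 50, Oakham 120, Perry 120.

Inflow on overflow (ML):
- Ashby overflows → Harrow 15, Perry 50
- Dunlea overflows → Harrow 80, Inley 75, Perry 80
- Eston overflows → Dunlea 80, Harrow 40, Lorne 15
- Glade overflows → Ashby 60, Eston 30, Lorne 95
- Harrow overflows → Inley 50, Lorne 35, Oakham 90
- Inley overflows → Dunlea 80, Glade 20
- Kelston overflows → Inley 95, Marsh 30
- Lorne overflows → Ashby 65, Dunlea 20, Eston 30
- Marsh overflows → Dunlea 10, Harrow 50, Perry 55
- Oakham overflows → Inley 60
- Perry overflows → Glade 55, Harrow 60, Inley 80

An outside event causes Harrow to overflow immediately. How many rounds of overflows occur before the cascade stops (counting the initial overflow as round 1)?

Round 1 — Harrow overflows (initial).
  Inley: +50 → 50 < 60
  Lorne: +35 → 35 ≥ 30
  Oakham: +90 → 90 < 120
Round 2 — Lorne overflows.
  Ashby: +65 → 65 ≥ 40
  Dunlea: +20 → 20 < 70
  Eston: +30 → 30 ≥ 30
Round 3 — Ashby, Eston overflow.
  Dunlea: +80 → 100 ≥ 70
  Perry: +50 → 50 < 120
Round 4 — Dunlea overflows.
  Inley: +75 → 125 ≥ 60
  Perry: +80 → 130 ≥ 120
Round 5 — Inley, Perry overflow.
  Glade: +20+55 → 75 < 100
No further overflows.

5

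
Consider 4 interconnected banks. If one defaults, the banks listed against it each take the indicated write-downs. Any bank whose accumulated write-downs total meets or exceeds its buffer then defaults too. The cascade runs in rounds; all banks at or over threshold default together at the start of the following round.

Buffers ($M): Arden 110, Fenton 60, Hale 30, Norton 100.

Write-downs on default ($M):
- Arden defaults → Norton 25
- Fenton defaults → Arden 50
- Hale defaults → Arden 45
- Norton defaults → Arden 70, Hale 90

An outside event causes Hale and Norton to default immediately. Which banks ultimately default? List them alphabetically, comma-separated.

Round 1 — Hale, Norton default (initial).
  Arden: +45+70 → 115 ≥ 110
Round 2 — Arden defaults.
No further defaults.

Arden, Hale, Norton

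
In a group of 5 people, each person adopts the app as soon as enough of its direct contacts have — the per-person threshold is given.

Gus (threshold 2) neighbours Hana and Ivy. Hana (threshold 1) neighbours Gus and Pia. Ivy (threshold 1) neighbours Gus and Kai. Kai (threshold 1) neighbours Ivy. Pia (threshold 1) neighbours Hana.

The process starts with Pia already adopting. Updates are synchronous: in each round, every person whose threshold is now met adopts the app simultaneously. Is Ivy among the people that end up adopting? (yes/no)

Round 1 — Pia adopts the app (initial).
Round 2 — checking thresholds:
  Hana: 1 of 2 neighbours ≥ 1, adopts the app.
Round 3 — no new adoptions; cascade stops.

no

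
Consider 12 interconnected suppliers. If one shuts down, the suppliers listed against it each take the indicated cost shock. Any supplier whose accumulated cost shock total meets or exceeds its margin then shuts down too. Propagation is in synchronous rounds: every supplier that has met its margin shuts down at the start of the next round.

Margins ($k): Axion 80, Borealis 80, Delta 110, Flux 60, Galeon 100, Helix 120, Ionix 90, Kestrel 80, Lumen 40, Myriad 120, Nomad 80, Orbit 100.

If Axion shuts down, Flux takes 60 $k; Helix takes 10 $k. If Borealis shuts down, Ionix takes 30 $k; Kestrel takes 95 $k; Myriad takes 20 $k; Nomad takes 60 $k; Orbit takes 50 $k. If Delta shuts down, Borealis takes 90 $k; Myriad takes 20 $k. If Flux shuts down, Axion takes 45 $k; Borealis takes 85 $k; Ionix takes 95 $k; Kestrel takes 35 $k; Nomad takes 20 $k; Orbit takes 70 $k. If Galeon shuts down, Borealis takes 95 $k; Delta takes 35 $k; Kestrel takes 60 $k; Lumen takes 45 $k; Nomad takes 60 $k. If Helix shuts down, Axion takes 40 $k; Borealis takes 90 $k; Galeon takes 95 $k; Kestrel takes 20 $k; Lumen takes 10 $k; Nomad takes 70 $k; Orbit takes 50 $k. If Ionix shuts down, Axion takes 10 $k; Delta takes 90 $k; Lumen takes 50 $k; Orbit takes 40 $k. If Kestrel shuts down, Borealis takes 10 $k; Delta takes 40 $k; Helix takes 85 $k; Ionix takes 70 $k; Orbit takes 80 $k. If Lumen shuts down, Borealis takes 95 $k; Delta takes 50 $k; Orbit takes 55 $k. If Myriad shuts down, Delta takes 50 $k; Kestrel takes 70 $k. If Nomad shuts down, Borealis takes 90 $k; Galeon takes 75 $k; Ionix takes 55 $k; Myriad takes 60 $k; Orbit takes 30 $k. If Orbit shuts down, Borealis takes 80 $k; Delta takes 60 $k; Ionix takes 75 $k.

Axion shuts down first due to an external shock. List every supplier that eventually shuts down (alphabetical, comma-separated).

Axion, Borealis, Delta, Flux, Ionix, Kestrel, Lumen, Nomad, Orbit

Round 1 — Axion shuts down (initial).
  Flux: +60 → 60 ≥ 60
  Helix: +10 → 10 < 120
Round 2 — Flux shuts down.
  Borealis: +85 → 85 ≥ 80
  Ionix: +95 → 95 ≥ 90
  Kestrel: +35 → 35 < 80
  Nomad: +20 → 20 < 80
  Orbit: +70 → 70 < 100
Round 3 — Borealis, Ionix shut down.
  Delta: +90 → 90 < 110
  Kestrel: +95 → 130 ≥ 80
  Lumen: +50 → 50 ≥ 40
  Myriad: +20 → 20 < 120
  Nomad: +60 → 80 ≥ 80
  Orbit: +50+40 → 160 ≥ 100
Round 4 — Kestrel, Lumen, Nomad, Orbit shut down.
  Delta: +40+50+60 → 240 ≥ 110
  Galeon: +75 → 75 < 100
  Helix: +85 → 95 < 120
  Myriad: +60 → 80 < 120
Round 5 — Delta shuts down.
  Myriad: +20 → 100 < 120
No further shutdowns.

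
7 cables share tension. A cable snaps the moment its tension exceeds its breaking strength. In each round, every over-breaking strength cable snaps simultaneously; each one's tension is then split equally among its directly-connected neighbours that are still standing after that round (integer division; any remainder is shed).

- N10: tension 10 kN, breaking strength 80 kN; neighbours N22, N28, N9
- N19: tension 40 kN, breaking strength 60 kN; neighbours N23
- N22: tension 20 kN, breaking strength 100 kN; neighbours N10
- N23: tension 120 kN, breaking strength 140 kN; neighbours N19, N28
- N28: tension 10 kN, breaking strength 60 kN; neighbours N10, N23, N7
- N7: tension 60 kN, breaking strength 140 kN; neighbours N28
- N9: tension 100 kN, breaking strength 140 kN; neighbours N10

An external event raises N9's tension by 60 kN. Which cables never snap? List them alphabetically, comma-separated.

N7

Round 1 — N9 at 160 > 140. N9 snaps.
  N9 sheds 160 kN to N10: 160 each.
    N10: 10+160 = 170 > 80
Round 2 — N10 snaps.
  N10 sheds 170 kN to N22, N28: 85 each.
    N22: 20+85 = 105 > 100
    N28: 10+85 = 95 > 60
Round 3 — N22, N28 snap.
  N22 sheds 105 kN: no online neighbours, lost.
  N28 sheds 95 kN to N23, N7: 47 each (1 lost).
    N23: 120+47 = 167 > 140
    N7: 60+47 = 107 ≤ 140
Round 4 — N23 snaps.
  N23 sheds 167 kN to N19: 167 each.
    N19: 40+167 = 207 > 60
Round 5 — N19 snaps.
  N19 sheds 207 kN: no online neighbours, lost.
No further breaks.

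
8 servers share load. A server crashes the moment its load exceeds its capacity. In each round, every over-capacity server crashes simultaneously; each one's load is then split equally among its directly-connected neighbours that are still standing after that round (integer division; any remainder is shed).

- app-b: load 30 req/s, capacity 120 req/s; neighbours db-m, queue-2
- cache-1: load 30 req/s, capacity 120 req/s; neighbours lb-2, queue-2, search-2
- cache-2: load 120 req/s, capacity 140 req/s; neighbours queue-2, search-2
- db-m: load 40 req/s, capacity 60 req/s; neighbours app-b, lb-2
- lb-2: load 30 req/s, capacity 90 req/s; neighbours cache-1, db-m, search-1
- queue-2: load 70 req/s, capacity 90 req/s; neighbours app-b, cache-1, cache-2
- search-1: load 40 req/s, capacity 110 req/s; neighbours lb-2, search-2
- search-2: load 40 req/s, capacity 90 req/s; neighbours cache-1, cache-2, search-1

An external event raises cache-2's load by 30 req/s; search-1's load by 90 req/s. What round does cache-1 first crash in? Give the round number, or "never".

3

Round 1 — cache-2 at 150 > 140; search-1 at 130 > 110. cache-2, search-1 crash.
  cache-2 sheds 150 req/s to queue-2, search-2: 75 each.
    queue-2: 70+75 = 145 > 90
    search-2: 40+75 = 115 > 90
  search-1 sheds 130 req/s to lb-2, search-2: 65 each.
    lb-2: 30+65 = 95 > 90
    search-2: 115+65 = 180 > 90
Round 2 — lb-2, queue-2, search-2 crash.
  lb-2 sheds 95 req/s to cache-1, db-m: 47 each (1 lost).
    cache-1: 30+47 = 77 ≤ 120
    db-m: 40+47 = 87 > 60
  queue-2 sheds 145 req/s to app-b, cache-1: 72 each (1 lost).
    app-b: 30+72 = 102 ≤ 120
    cache-1: 77+72 = 149 > 120
  search-2 sheds 180 req/s to cache-1: 180 each.
    cache-1: 149+180 = 329 > 120
Round 3 — cache-1, db-m crash.
  cache-1 sheds 329 req/s: no online neighbours, lost.
  db-m sheds 87 req/s to app-b: 87 each.
    app-b: 102+87 = 189 > 120
Round 4 — app-b crashes.
  app-b sheds 189 req/s: no online neighbours, lost.
No further crashes.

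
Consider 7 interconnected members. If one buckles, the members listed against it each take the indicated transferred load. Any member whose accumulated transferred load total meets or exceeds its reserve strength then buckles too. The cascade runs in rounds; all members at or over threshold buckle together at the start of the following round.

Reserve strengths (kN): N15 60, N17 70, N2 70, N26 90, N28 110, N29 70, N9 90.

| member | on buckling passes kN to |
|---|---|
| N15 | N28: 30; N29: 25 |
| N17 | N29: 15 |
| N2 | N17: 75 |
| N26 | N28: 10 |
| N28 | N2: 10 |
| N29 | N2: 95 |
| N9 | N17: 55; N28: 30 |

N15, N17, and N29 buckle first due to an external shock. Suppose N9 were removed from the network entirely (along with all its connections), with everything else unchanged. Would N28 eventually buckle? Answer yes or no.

With N9 removed:
Round 1 — N15, N17, N29 buckle (initial).
  N2: +95 → 95 ≥ 70
  N28: +30 → 30 < 110
Round 2 — N2 buckles.
No further bucklings.

no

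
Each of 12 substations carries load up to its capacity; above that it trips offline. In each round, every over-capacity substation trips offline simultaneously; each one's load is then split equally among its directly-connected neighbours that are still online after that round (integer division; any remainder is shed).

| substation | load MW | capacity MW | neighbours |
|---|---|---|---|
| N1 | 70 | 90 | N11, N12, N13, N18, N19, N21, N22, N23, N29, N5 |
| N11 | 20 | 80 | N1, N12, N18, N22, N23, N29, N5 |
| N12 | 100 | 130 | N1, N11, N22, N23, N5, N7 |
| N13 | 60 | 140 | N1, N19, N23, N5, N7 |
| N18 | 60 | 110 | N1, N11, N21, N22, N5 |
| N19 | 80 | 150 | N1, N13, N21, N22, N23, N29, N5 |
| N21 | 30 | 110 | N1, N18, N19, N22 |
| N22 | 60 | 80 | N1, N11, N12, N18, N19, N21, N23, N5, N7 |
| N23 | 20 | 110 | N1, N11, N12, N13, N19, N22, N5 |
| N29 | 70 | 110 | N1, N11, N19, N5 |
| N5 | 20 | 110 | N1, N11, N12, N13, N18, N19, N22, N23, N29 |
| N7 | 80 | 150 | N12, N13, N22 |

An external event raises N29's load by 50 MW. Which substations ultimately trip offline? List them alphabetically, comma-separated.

N1, N29

Round 1 — N29 at 120 > 110. N29 trips offline.
  N29 sheds 120 MW to N1, N11, N19, N5: 30 each.
    N1: 70+30 = 100 > 90
    N11: 20+30 = 50 ≤ 80
    N19: 80+30 = 110 ≤ 150
    N5: 20+30 = 50 ≤ 110
Round 2 — N1 trips offline.
  N1 sheds 100 MW to N11, N12, N13, N18, N19, N21, N22, N23, N5: 11 each (1 lost).
    N11: 50+11 = 61 ≤ 80
    N12: 100+11 = 111 ≤ 130
    N13: 60+11 = 71 ≤ 140
    N18: 60+11 = 71 ≤ 110
    N19: 110+11 = 121 ≤ 150
    N21: 30+11 = 41 ≤ 110
    N22: 60+11 = 71 ≤ 80
    N23: 20+11 = 31 ≤ 110
    N5: 50+11 = 61 ≤ 110
No further trips.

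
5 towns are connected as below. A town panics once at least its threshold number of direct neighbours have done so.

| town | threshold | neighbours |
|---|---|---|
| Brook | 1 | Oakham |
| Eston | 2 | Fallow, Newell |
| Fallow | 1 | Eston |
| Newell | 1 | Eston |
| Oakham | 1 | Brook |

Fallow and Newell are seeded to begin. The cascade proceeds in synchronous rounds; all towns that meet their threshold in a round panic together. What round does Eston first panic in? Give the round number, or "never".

2

Round 1 — Fallow, Newell panic (initial).
Round 2 — checking thresholds:
  Eston: 2 of 2 neighbours ≥ 2, panics.
Round 3 — no new panics; cascade stops.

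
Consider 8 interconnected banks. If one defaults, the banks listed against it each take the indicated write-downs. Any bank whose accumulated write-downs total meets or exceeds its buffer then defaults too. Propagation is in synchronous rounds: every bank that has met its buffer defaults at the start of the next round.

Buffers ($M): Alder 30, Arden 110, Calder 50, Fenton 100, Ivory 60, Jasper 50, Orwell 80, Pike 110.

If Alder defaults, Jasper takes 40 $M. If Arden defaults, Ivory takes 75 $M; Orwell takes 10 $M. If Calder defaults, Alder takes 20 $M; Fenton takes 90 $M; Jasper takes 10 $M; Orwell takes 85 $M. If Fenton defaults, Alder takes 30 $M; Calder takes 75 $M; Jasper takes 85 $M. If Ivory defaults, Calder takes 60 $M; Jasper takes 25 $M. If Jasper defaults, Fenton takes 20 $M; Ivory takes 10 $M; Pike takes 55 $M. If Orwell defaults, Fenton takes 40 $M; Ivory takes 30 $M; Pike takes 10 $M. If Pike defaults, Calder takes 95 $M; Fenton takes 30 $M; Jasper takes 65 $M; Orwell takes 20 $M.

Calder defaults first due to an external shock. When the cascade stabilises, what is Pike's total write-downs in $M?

Round 1 — Calder defaults (initial).
  Alder: +20 → 20 < 30
  Fenton: +90 → 90 < 100
  Jasper: +10 → 10 < 50
  Orwell: +85 → 85 ≥ 80
Round 2 — Orwell defaults.
  Fenton: +40 → 130 ≥ 100
  Ivory: +30 → 30 < 60
  Pike: +10 → 10 < 110
Round 3 — Fenton defaults.
  Alder: +30 → 50 ≥ 30
  Jasper: +85 → 95 ≥ 50
Round 4 — Alder, Jasper default.
  Ivory: +10 → 40 < 60
  Pike: +55 → 65 < 110
No further defaults.

65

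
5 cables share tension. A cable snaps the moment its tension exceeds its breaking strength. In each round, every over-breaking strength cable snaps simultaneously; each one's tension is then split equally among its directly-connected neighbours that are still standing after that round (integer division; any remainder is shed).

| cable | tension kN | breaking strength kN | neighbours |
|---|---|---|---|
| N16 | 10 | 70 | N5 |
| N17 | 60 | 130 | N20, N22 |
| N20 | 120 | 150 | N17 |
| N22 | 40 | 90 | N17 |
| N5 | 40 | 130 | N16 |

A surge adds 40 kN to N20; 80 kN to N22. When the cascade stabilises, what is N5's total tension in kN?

Round 1 — N20 at 160 > 150; N22 at 120 > 90. N20, N22 snap.
  N20 sheds 160 kN to N17: 160 each.
    N17: 60+160 = 220 > 130
  N22 sheds 120 kN to N17: 120 each.
    N17: 220+120 = 340 > 130
Round 2 — N17 snaps.
  N17 sheds 340 kN: no online neighbours, lost.
No further breaks.

40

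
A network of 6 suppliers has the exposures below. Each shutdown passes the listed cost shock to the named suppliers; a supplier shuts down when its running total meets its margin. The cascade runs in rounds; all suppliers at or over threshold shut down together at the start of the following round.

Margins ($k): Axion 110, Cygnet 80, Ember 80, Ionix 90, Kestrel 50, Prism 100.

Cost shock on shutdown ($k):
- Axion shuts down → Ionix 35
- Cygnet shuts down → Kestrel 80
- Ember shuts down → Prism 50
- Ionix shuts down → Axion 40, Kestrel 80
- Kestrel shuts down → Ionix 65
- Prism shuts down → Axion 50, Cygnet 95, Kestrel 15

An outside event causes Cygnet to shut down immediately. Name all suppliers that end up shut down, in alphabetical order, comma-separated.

Round 1 — Cygnet shuts down (initial).
  Kestrel: +80 → 80 ≥ 50
Round 2 — Kestrel shuts down.
  Ionix: +65 → 65 < 90
No further shutdowns.

Cygnet, Kestrel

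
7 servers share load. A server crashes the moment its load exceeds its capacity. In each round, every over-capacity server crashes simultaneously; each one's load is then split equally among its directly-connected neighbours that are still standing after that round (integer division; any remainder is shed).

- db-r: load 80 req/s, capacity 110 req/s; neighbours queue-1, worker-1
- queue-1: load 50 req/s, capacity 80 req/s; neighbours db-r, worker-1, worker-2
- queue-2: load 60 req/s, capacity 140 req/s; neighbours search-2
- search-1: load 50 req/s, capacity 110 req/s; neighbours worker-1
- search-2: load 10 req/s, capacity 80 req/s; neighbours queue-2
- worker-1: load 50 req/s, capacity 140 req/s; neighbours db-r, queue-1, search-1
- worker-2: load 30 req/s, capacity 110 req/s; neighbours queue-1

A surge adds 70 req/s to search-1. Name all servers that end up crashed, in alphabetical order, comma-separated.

Round 1 — search-1 at 120 > 110. search-1 crashes.
  search-1 sheds 120 req/s to worker-1: 120 each.
    worker-1: 50+120 = 170 > 140
Round 2 — worker-1 crashes.
  worker-1 sheds 170 req/s to db-r, queue-1: 85 each.
    db-r: 80+85 = 165 > 110
    queue-1: 50+85 = 135 > 80
Round 3 — db-r, queue-1 crash.
  db-r sheds 165 req/s: no online neighbours, lost.
  queue-1 sheds 135 req/s to worker-2: 135 each.
    worker-2: 30+135 = 165 > 110
Round 4 — worker-2 crashes.
  worker-2 sheds 165 req/s: no online neighbours, lost.
No further crashes.

db-r, queue-1, search-1, worker-1, worker-2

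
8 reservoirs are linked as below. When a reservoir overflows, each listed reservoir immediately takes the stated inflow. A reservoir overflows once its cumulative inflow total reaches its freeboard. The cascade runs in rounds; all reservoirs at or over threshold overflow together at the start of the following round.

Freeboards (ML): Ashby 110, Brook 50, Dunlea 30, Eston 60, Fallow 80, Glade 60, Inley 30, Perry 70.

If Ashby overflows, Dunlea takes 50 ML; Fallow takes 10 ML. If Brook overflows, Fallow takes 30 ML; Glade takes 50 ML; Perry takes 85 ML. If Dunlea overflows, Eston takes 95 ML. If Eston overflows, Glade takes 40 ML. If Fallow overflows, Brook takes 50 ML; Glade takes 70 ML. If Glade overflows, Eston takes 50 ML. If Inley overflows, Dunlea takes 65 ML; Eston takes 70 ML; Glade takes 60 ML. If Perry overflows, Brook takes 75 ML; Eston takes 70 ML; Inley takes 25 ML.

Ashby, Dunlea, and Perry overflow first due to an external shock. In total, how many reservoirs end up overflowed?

6

Round 1 — Ashby, Dunlea, Perry overflow (initial).
  Brook: +75 → 75 ≥ 50
  Eston: +95+70 → 165 ≥ 60
  Fallow: +10 → 10 < 80
  Inley: +25 → 25 < 30
Round 2 — Brook, Eston overflow.
  Fallow: +30 → 40 < 80
  Glade: +50+40 → 90 ≥ 60
Round 3 — Glade overflows.
No further overflows.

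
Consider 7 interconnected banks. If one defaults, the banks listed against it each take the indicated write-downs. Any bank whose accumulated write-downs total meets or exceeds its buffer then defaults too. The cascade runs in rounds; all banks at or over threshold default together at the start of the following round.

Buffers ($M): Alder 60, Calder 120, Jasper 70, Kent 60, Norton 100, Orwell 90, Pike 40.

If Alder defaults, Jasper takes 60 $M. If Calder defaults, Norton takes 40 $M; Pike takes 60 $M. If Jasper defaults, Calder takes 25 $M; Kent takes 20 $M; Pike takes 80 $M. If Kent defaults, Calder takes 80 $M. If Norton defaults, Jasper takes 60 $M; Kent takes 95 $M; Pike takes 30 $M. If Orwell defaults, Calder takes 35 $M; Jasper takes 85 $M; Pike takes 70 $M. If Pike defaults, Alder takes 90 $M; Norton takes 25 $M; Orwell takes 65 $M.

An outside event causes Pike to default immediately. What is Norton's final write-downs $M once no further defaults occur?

Round 1 — Pike defaults (initial).
  Alder: +90 → 90 ≥ 60
  Norton: +25 → 25 < 100
  Orwell: +65 → 65 < 90
Round 2 — Alder defaults.
  Jasper: +60 → 60 < 70
No further defaults.

25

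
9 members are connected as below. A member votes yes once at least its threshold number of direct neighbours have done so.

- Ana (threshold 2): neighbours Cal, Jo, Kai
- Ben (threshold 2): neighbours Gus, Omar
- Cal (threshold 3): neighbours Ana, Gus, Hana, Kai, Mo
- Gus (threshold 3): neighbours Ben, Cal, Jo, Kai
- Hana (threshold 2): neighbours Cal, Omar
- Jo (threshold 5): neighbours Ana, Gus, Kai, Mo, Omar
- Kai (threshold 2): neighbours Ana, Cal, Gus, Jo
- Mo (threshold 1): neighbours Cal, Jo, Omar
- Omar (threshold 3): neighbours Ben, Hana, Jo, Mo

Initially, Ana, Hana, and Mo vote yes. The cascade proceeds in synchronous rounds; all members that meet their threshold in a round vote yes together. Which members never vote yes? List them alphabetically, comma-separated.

Ben, Gus, Jo, Omar

Round 1 — Ana, Hana, Mo vote yes (initial).
Round 2 — checking thresholds:
  Cal: 3 of 5 neighbours ≥ 3, votes yes.
  Jo: 2 of 5 neighbours < 5, below threshold.
  Kai: 1 of 4 neighbours < 2, below threshold.
  Omar: 2 of 4 neighbours < 3, below threshold.
Round 3 — checking thresholds:
  Gus: 1 of 4 neighbours < 3, below threshold.
  Jo: 2 of 5 neighbours < 5, below threshold.
  Kai: 2 of 4 neighbours ≥ 2, votes yes.
  Omar: 2 of 4 neighbours < 3, below threshold.
Round 4 — no new yes votes; cascade stops.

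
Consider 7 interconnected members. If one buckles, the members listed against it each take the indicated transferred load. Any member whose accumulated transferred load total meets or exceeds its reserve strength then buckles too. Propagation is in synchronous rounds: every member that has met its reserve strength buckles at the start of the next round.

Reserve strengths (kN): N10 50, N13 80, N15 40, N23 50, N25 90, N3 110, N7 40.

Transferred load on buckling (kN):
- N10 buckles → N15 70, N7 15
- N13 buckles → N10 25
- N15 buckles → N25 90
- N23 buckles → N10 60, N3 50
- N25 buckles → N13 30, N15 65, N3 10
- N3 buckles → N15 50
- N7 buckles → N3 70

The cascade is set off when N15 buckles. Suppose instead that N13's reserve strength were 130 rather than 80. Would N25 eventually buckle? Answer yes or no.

With N13's reserve strength at 130:
Round 1 — N15 buckles (initial).
  N25: +90 → 90 ≥ 90
Round 2 — N25 buckles.
  N13: +30 → 30 < 130
  N3: +10 → 10 < 110
No further bucklings.

yes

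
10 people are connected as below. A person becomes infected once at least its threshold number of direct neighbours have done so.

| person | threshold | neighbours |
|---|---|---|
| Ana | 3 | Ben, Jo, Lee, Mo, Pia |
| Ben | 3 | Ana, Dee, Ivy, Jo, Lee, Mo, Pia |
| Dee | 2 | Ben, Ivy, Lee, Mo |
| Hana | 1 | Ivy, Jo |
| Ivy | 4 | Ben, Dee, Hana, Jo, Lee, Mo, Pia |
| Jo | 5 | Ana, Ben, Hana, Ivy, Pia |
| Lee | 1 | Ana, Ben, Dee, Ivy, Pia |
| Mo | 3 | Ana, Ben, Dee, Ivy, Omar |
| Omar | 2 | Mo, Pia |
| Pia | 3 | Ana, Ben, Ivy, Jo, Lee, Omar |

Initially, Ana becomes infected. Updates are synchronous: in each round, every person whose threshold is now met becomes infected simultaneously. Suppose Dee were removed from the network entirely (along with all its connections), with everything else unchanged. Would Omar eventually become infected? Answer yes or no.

no

With Dee removed:
Round 1 — Ana becomes infected (initial).
Round 2 — checking thresholds:
  Ben: 1 of 6 neighbours < 3, below threshold.
  Jo: 1 of 5 neighbours < 5, below threshold.
  Lee: 1 of 4 neighbours ≥ 1, becomes infected.
  Mo: 1 of 4 neighbours < 3, below threshold.
  Pia: 1 of 6 neighbours < 3, below threshold.
Round 3 — no new infections; cascade stops.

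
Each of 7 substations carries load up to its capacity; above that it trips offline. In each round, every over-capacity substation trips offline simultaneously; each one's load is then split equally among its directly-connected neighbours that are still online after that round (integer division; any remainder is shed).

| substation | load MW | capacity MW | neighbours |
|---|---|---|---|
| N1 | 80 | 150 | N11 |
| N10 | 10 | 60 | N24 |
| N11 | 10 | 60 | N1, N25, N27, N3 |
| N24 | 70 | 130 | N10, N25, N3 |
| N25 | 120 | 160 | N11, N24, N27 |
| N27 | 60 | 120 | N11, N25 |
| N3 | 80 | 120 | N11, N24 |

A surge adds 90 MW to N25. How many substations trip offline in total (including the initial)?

6

Round 1 — N25 at 210 > 160. N25 trips offline.
  N25 sheds 210 MW to N11, N24, N27: 70 each.
    N11: 10+70 = 80 > 60
    N24: 70+70 = 140 > 130
    N27: 60+70 = 130 > 120
Round 2 — N11, N24, N27 trip offline.
  N11 sheds 80 MW to N1, N3: 40 each.
    N1: 80+40 = 120 ≤ 150
    N3: 80+40 = 120 ≤ 120
  N24 sheds 140 MW to N10, N3: 70 each.
    N10: 10+70 = 80 > 60
    N3: 120+70 = 190 > 120
  N27 sheds 130 MW: no online neighbours, lost.
Round 3 — N10, N3 trip offline.
  N10 sheds 80 MW: no online neighbours, lost.
  N3 sheds 190 MW: no online neighbours, lost.
No further trips.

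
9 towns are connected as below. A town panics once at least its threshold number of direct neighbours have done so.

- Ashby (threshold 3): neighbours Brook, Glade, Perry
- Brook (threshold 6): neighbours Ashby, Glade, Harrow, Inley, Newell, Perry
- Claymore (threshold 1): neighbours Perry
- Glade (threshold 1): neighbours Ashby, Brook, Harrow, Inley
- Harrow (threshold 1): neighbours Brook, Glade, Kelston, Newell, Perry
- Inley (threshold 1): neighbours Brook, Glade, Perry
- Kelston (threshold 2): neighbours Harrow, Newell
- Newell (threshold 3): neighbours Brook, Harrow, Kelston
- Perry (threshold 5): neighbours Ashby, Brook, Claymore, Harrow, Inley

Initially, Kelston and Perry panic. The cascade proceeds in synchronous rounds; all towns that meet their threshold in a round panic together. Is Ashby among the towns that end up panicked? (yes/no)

no

Round 1 — Kelston, Perry panic (initial).
Round 2 — checking thresholds:
  Ashby: 1 of 3 neighbours < 3, not yet.
  Brook: 1 of 6 neighbours < 6, not yet.
  Claymore: 1 of 1 neighbours ≥ 1, panics.
  Harrow: 2 of 5 neighbours ≥ 1, panics.
  Inley: 1 of 3 neighbours ≥ 1, panics.
  Newell: 1 of 3 neighbours < 3, not yet.
Round 3 — checking thresholds:
  Ashby: 1 of 3 neighbours < 3, not yet.
  Brook: 3 of 6 neighbours < 6, not yet.
  Glade: 2 of 4 neighbours ≥ 1, panics.
  Newell: 2 of 3 neighbours < 3, not yet.
Round 4 — no new panics; cascade stops.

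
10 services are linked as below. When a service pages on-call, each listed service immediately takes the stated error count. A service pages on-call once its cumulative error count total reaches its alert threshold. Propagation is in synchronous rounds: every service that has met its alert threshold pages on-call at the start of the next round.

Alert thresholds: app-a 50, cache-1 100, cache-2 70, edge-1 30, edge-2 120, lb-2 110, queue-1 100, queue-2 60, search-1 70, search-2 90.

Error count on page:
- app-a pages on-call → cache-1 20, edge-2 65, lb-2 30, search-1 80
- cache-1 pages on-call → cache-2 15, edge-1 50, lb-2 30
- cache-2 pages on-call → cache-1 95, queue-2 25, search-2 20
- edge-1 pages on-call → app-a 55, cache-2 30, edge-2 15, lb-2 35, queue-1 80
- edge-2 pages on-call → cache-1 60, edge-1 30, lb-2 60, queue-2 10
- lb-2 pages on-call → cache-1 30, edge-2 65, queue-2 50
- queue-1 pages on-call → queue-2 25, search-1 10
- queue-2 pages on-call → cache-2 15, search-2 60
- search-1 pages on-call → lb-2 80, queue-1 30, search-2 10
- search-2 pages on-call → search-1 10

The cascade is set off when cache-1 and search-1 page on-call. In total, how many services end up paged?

8

Round 1 — cache-1, search-1 page on-call (initial).
  cache-2: +15 → 15 < 70
  edge-1: +50 → 50 ≥ 30
  lb-2: +30+80 → 110 ≥ 110
  queue-1: +30 → 30 < 100
  search-2: +10 → 10 < 90
Round 2 — edge-1, lb-2 page on-call.
  app-a: +55 → 55 ≥ 50
  cache-2: +30 → 45 < 70
  edge-2: +15+65 → 80 < 120
  queue-1: +80 → 110 ≥ 100
  queue-2: +50 → 50 < 60
Round 3 — app-a, queue-1 page on-call.
  edge-2: +65 → 145 ≥ 120
  queue-2: +25 → 75 ≥ 60
Round 4 — edge-2, queue-2 page on-call.
  cache-2: +15 → 60 < 70
  search-2: +60 → 70 < 90
No further pages.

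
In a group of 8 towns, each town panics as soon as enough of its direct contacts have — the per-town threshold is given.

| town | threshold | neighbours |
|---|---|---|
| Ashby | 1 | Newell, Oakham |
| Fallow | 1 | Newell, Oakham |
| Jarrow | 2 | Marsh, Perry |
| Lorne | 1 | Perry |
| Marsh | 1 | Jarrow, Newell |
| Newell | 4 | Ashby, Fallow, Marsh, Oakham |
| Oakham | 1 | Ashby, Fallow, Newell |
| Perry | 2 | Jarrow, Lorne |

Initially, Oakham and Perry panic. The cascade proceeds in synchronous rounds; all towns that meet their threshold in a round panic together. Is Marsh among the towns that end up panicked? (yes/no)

Round 1 — Oakham, Perry panic (initial).
Round 2 — checking thresholds:
  Ashby: 1 of 2 neighbours ≥ 1, panics.
  Fallow: 1 of 2 neighbours ≥ 1, panics.
  Jarrow: 1 of 2 neighbours < 2, below threshold.
  Lorne: 1 of 1 neighbours ≥ 1, panics.
  Newell: 1 of 4 neighbours < 4, below threshold.
Round 3 — no new panics; cascade stops.

no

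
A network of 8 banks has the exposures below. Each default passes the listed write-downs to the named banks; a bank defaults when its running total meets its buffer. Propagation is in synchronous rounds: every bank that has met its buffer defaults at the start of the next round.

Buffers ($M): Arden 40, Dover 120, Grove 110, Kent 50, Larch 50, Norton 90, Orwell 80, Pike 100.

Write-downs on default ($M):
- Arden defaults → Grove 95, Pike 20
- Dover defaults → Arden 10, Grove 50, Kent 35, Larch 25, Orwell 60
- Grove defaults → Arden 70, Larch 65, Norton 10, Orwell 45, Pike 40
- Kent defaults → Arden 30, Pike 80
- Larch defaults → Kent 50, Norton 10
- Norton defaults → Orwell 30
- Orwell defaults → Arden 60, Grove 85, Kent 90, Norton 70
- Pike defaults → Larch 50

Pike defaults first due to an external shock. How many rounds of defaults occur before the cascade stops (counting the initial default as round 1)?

Round 1 — Pike defaults (initial).
  Larch: +50 → 50 ≥ 50
Round 2 — Larch defaults.
  Kent: +50 → 50 ≥ 50
  Norton: +10 → 10 < 90
Round 3 — Kent defaults.
  Arden: +30 → 30 < 40
No further defaults.

3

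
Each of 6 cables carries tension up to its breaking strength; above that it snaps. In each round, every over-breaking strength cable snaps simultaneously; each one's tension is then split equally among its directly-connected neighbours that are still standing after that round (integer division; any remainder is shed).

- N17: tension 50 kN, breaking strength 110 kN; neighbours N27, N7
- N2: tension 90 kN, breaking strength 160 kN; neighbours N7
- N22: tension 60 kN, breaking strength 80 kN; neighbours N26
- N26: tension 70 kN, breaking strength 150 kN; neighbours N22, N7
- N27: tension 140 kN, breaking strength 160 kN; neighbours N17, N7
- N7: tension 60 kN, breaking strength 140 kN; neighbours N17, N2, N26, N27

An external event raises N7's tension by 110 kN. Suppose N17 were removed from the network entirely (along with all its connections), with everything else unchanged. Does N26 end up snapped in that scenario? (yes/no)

no

With N17 removed:
Round 1 — N7 at 170 > 140. N7 snaps.
  N7 sheds 170 kN to N2, N26, N27: 56 each (2 lost).
    N2: 90+56 = 146 ≤ 160
    N26: 70+56 = 126 ≤ 150
    N27: 140+56 = 196 > 160
Round 2 — N27 snaps.
  N27 sheds 196 kN: no online neighbours, lost.
No further breaks.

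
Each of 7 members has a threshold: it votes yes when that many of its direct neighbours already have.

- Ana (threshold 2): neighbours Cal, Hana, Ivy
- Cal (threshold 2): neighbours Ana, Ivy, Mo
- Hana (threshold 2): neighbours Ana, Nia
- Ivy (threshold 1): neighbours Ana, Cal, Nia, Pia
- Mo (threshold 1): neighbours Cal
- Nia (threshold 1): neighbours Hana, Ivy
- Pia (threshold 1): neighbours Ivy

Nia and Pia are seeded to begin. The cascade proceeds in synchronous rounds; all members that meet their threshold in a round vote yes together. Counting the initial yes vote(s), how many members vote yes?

3

Round 1 — Nia, Pia vote yes (initial).
Round 2 — checking thresholds:
  Hana: 1 of 2 neighbours < 2, below threshold.
  Ivy: 2 of 4 neighbours ≥ 1, votes yes.
Round 3 — no new yes votes; cascade stops.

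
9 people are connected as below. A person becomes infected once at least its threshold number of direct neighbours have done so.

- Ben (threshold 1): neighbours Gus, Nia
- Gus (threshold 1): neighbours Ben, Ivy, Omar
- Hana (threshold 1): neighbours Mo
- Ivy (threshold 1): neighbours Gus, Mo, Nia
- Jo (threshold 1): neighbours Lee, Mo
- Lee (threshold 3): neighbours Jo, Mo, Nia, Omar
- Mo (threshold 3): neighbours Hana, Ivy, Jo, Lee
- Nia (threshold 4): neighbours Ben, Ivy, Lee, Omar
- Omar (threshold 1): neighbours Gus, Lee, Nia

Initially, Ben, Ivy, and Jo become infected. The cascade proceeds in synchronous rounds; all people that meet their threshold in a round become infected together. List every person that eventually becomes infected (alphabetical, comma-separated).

Round 1 — Ben, Ivy, Jo become infected (initial).
Round 2 — checking thresholds:
  Gus: 2 of 3 neighbours ≥ 1, becomes infected.
  Lee: 1 of 4 neighbours < 3, not yet.
  Mo: 2 of 4 neighbours < 3, not yet.
  Nia: 2 of 4 neighbours < 4, not yet.
Round 3 — checking thresholds:
  Lee: 1 of 4 neighbours < 3, not yet.
  Mo: 2 of 4 neighbours < 3, not yet.
  Nia: 2 of 4 neighbours < 4, not yet.
  Omar: 1 of 3 neighbours ≥ 1, becomes infected.
Round 4 — no new infections; cascade stops.

Ben, Gus, Ivy, Jo, Omar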